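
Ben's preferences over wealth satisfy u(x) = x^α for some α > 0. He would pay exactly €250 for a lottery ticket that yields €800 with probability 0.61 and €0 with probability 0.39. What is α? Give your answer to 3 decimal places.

α ≈ 0.425

The lottery's expected utility is 0.61·u(800) + 0.39·u(0) = 0.61·800^α (since u(0) = 0 for α > 0).
Equating: 250^α = 0.61·800^α, i.e. 0.3125^α = 0.61.
Take logs: α = ln 0.61 / ln(250/800) ≈ 0.42496.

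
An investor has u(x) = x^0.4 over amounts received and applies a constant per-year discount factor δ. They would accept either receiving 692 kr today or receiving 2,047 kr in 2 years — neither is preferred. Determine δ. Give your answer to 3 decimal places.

Indifference means u(692) = δ^2 · u(2047), so δ^2 = u(692)/u(2047).
With u(x) = x^0.4: δ^2 = 692^0.4/2047^0.4 = (692/2047)^0.4 = 0.64803.
So δ = 0.64803^(1/2) ≈ 0.805.

δ ≈ 0.805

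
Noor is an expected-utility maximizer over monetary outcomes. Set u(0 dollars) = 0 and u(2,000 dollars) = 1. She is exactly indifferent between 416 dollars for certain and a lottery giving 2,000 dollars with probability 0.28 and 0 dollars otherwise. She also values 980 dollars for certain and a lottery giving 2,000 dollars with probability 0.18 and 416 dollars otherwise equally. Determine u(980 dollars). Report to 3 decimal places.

0.410

From the first indifference, u(416 dollars) = 0.28·u(2,000 dollars) + 0.72·u(0 dollars) = 0.28·1 + 0.72·0 = 0.28.
The second indifference gives u(980 dollars) = 0.18·u(2,000 dollars) + 0.82·u(416 dollars) = 0.18·1.00 + 0.82·0.28 = 0.4096.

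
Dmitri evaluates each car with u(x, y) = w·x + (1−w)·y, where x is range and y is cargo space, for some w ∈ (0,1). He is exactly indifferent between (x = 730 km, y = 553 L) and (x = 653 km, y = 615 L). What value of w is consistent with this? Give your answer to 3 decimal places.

Indifference: w·730 + (1−w)·553 = w·653 + (1−w)·615.
Rearranging, 77·w − 62·(1−w) = 0.
The marginal rate of substitution is 62/77, so w = 62/(77+62) = 0.446.

w = 0.446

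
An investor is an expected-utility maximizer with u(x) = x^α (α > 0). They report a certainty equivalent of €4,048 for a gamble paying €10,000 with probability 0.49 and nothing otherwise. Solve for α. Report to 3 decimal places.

α ≈ 0.789

EU(lottery) = 0.49·10000^α + 0.51·0 = 0.49·10000^α.
Indifference: 4048^α = 0.49·10000^α, so (4048/10000)^α = 0.49.
Taking logs: α·ln(4048/10000) = ln(0.49), so α = -0.713350 / -0.904362 ≈ 0.789.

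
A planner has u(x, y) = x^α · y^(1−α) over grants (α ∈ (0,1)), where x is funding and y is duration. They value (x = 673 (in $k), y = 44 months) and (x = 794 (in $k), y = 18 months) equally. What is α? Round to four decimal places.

α ≈ 0.8439

The Cobb–Douglas utilities coincide, so 673^α·44^(1−α) = 794^α·18^(1−α).
(673/794)^α = (18/44)^(1−α); take logs: α·ln(673/794) = (1−α)·ln(18/44), i.e. α·-0.1653381 = (1−α)·-0.8938179.
With A = -0.1653381 and B = -0.8938179: α·A = (1−α)·B, so α = B/(A+B) = -0.8938179/-1.0591560 ≈ 0.8439.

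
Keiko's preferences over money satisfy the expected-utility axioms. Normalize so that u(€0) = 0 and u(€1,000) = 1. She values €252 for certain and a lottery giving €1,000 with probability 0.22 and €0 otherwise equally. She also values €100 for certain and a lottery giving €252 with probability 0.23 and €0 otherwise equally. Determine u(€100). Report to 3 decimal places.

0.051

The first gamble pins u(€252): it must equal 0.22·1 + 0.78·0 = 0.22.
Chaining: u(€100) = 0.23·0.22 + 0.77·0.00 = 0.0506.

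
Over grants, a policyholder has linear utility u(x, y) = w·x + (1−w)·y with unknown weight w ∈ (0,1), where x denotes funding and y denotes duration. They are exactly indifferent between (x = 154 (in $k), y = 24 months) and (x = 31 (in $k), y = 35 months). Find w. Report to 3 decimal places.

Indifference: w·154 + (1−w)·24 = w·31 + (1−w)·35.
Collecting terms: w·123 = (1−w)·11.
The marginal rate of substitution is 11/123, so w = 11/(123+11) = 0.082.

w = 0.082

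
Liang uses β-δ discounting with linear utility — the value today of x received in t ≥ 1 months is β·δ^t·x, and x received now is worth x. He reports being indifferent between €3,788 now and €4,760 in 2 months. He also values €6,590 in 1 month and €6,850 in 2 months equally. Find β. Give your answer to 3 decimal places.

Both payoffs in the second observation are in the future, so β drops out: δ^1·6590 = δ^2·6850 ⇒ δ = 6590/6850 = 0.96204.
The first indifference: 3788 = β·δ^2·4760, so β = 3788/(δ^2·4760) = 3788/(0.92553·4760) ≈ 0.860.

β ≈ 0.860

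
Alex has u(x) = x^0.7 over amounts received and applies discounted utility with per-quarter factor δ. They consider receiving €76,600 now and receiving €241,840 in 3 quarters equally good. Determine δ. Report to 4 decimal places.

The payoff in 3 quarters is discounted by δ^3, so u(76600) = δ^3·u(241840) and δ^3 = u(76600)/u(241840).
With u(x) = x^0.7: δ^3 = 76600^0.7/241840^0.7 = (76600/241840)^0.7 = 0.44719.
Hence δ = (0.44719)^(1/3) = 0.764710.

δ ≈ 0.7647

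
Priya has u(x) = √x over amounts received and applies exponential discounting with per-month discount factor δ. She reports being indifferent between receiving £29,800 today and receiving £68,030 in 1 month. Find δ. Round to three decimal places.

δ ≈ 0.662

The payoff in 1 month is discounted by δ, so u(29800) = δ·u(68030) and δ = u(29800)/u(68030).
With u(x) = √x: δ = √29800/√68030 = √(29800/68030) = 0.66185.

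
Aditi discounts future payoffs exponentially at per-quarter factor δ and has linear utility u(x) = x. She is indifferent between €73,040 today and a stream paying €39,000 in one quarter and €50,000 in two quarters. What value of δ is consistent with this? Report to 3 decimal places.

The stream is worth 39000δ + 50000δ² today, so 39000δ + 50000δ² = 73040.
That is, 50000δ² + 39000δ − 73040 = 0, a quadratic in δ.
The positive root is δ = [−39000 + √(39000² + 4·50000·73040)] / (2·50000) = (−39000 + 127000.000)/100000 ≈ 0.880.

δ ≈ 0.880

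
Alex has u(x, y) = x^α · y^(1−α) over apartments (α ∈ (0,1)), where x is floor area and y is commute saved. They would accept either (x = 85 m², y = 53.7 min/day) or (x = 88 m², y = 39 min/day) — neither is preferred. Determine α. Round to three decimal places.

α ≈ 0.902

The Cobb–Douglas utilities coincide, so 85^α·53.7^(1−α) = 88^α·39^(1−α).
(85/88)^α = (39/53.7)^(1−α); take logs: α·ln(85/88) = (1−α)·ln(39/53.7), i.e. α·-0.034686 = (1−α)·-0.319851.
With A = -0.034686 and B = -0.319851: α·A = (1−α)·B, so α = B/(A+B) = -0.319851/-0.354537 ≈ 0.902.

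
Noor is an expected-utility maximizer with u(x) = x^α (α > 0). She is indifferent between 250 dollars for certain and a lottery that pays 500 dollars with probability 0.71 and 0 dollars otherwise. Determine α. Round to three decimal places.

The lottery's expected utility is 0.71·u(500) + 0.29·u(0) = 0.71·500^α (since u(0) = 0 for α > 0).
Equating: 250^α = 0.71·500^α, i.e. 0.5000^α = 0.71.
Take logs: α = ln 0.71 / ln(250/500) ≈ 0.49411.

α ≈ 0.494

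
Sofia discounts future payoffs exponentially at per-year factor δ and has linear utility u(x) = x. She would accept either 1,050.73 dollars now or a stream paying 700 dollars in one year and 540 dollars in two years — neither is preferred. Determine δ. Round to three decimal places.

The stream is worth 700δ + 540δ² today, so 700δ + 540δ² = 1050.73.
Rearranged: 540δ² + 700δ − 1050.73 = 0.
The positive root is δ = [−700 + √(700² + 4·540·1050.73)] / (2·540) = (−700 + 1661.197)/1080 ≈ 0.890.

δ ≈ 0.890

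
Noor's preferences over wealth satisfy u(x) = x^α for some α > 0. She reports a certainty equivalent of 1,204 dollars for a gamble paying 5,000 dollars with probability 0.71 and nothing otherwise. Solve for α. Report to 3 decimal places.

The lottery's expected utility is 0.71·u(5000) + 0.29·u(0) = 0.71·5000^α (since u(0) = 0 for α > 0).
Indifference: 1204^α = 0.71·5000^α, so (1204/5000)^α = 0.71.
Taking logs: α·ln(1204/5000) = ln(0.71), so α = -0.342490 / -1.423789 ≈ 0.241.

α ≈ 0.241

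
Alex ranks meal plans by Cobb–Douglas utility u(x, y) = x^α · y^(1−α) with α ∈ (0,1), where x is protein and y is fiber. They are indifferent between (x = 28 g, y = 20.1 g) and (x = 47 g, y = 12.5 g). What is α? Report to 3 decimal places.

The Cobb–Douglas utilities coincide, so 28^α·20.1^(1−α) = 47^α·12.5^(1−α).
Taking logs: α·ln 28 + (1−α)·ln 20.1 = α·ln 47 + (1−α)·ln 12.5, i.e. α·-0.517943 = (1−α)·-0.474991.
Thus α·(-0.992934) = -0.474991, so α = -0.474991/-0.992934 ≈ 0.478.

α ≈ 0.478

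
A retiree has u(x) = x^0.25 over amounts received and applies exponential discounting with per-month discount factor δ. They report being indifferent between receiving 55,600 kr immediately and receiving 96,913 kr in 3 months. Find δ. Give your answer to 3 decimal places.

The payoff in 3 months is discounted by δ^3, so u(55600) = δ^3·u(96913) and δ^3 = u(55600)/u(96913).
Since u(x) = x^0.25, δ^3 = (55600/96913)^0.25 = 0.57371^0.25 = 0.87031.
So δ = 0.87031^(1/3) ≈ 0.955.

δ ≈ 0.955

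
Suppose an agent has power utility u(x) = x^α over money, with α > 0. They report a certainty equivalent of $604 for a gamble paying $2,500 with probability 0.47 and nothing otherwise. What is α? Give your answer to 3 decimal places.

Since u(0) = 0, the lottery's EU is 0.47·2500^α.
Equating: 604^α = 0.47·2500^α, i.e. 0.2416^α = 0.47.
Taking logs: α·ln(604/2500) = ln(0.47), so α = -0.755023 / -1.420472 ≈ 0.532.

α ≈ 0.532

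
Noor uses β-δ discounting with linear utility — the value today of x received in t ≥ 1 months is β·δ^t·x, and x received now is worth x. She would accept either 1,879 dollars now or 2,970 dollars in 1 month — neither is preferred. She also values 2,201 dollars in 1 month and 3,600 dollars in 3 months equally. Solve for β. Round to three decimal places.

β ≈ 0.809

The second indifference involves only future payoffs, so β cancels: β·δ^1·2201 = β·δ^3·3600, giving δ^2 = 2201/3600 = 0.61139, so δ = 0.78191.
Substituting δ into 1879 = β·δ·2970: β = 1879/(2322.283) ≈ 0.809.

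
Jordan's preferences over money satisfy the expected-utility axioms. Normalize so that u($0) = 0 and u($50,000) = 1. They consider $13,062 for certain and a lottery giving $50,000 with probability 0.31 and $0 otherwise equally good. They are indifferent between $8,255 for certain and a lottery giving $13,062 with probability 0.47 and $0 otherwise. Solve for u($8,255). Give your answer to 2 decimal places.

0.15

The first gamble pins u($13,062): it must equal 0.31·1 + 0.69·0 = 0.31.
Then u($8,255) = 0.47·u($13,062) + 0.53·u($0) = 0.47·0.31 + 0.53·0.00 = 0.1457.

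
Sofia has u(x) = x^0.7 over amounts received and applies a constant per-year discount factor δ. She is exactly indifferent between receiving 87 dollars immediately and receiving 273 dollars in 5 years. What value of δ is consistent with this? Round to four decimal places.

δ ≈ 0.8521

Indifference means u(87) = δ^5 · u(273), so δ^5 = u(87)/u(273).
With u(x) = x^0.7: δ^5 = 87^0.7/273^0.7 = (87/273)^0.7 = 0.44911.
Hence δ = (0.44911)^(1/5) = 0.852060.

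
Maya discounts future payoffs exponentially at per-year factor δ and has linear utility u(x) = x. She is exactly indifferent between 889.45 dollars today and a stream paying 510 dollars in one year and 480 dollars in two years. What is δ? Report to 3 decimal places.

δ ≈ 0.930

Present value of the stream is 510·δ + 480·δ². Indifference gives 510δ + 480δ² = 889.45.
Rearranged: 480δ² + 510δ − 889.45 = 0.
δ = (−510 + √(510² + 4·480·889.45)) / (2·480) = (−510 + √1967844.00) / 960 ≈ 0.930.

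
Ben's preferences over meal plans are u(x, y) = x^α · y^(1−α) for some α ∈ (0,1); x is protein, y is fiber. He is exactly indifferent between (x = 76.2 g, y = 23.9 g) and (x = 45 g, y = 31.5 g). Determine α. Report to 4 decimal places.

α ≈ 0.3439

Set the two utilities equal: 76.2^α·23.9^(1−α) = 45^α·31.5^(1−α).
Taking logs: α·ln 76.2 + (1−α)·ln 23.9 = α·ln 45 + (1−α)·ln 31.5, i.e. α·0.5266990 = (1−α)·0.2761091.
So α/(1−α) = (0.2761091)/(0.5266990) = 0.5242256, and α = 0.5242256/1.5242256 ≈ 0.3439.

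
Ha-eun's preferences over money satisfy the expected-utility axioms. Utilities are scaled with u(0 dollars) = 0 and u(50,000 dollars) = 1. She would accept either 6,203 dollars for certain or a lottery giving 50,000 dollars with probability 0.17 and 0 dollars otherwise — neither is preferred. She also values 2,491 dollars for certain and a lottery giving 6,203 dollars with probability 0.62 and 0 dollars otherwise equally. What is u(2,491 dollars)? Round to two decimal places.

0.11

First, u(6,203 dollars) = 0.17·u(50,000 dollars) + 0.83·u(0 dollars) = 0.17.
The second indifference gives u(2,491 dollars) = 0.62·u(6,203 dollars) + 0.38·u(0 dollars) = 0.62·0.17 + 0.38·0.00 = 0.1054.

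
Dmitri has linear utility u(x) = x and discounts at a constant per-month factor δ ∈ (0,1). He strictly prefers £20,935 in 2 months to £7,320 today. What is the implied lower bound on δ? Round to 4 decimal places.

Comparing present values: 7320 < δ^2·20935.
Dividing by 20935: δ^2 > 0.34965. Both sides are positive, so the square root keeps the direction.
δ > (7320/20935)^(1/2) ≈ 0.5913.

δ > 0.5913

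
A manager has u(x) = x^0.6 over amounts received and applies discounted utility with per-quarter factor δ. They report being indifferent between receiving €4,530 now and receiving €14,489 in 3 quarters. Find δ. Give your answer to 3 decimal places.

δ ≈ 0.793

Indifference means u(4530) = δ^3 · u(14489), so δ^3 = u(4530)/u(14489).
Since u(x) = x^0.6, δ^3 = (4530/14489)^0.6 = 0.31265^0.6 = 0.49778.
Taking the cube root: δ = 0.49778^(1/3) ≈ 0.793.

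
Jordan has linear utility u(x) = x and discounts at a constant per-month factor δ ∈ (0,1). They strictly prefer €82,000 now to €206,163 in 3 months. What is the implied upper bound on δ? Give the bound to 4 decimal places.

δ < 0.7354

Under u(x) = x this choice says 82000 > δ^3·206163.
So δ^3 < 82000/206163 = 0.39774; taking the cube root of both positive sides preserves the inequality.
δ < (82000/206163)^(1/3) ≈ 0.7354.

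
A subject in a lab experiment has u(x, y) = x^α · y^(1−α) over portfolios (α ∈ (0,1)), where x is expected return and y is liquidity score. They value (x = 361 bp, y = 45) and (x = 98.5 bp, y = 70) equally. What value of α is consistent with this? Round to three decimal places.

The Cobb–Douglas utilities coincide, so 361^α·45^(1−α) = 98.5^α·70^(1−α).
Rearrange to (361/98.5)^α = (70/45)^(1−α) and take logs: α·1.298821 = (1−α)·0.441833.
With A = 1.298821 and B = 0.441833: α·A = (1−α)·B, so α = B/(A+B) = 0.441833/1.740654 ≈ 0.254.

α ≈ 0.254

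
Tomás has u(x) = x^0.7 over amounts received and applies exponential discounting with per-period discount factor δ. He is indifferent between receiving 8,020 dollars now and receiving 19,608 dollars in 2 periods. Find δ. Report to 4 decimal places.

Indifference means u(8020) = δ^2 · u(19608), so δ^2 = u(8020)/u(19608).
Since u(x) = x^0.7, δ^2 = (8020/19608)^0.7 = 0.40902^0.7 = 0.53483.
So δ = 0.53483^(1/2) ≈ 0.7313.

δ ≈ 0.7313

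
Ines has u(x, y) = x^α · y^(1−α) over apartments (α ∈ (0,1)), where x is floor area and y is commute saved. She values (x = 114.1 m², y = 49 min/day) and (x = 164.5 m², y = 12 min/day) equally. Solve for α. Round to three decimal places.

The Cobb–Douglas utilities coincide, so 114.1^α·49^(1−α) = 164.5^α·12^(1−α).
Taking logs: α·ln 114.1 + (1−α)·ln 49 = α·ln 164.5 + (1−α)·ln 12, i.e. α·-0.365835 = (1−α)·-1.406914.
With A = -0.365835 and B = -1.406914: α·A = (1−α)·B, so α = B/(A+B) = -1.406914/-1.772749 ≈ 0.794.

α ≈ 0.794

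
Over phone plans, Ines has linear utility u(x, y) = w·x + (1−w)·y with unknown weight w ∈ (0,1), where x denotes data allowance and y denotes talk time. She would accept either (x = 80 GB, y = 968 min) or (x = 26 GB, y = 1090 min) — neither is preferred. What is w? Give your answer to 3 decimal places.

Equating utilities: w·80 + (1−w)·968 = w·26 + (1−w)·1090.
Collecting terms: w·54 = (1−w)·122.
The marginal rate of substitution is 122/54, so w = 122/(54+122) = 0.693.

w = 0.693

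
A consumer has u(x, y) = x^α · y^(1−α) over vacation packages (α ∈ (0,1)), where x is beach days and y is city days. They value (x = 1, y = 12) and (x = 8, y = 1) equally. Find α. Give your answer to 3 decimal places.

α ≈ 0.544

Indifference: 1^α · 12^(1−α) = 8^α · 1^(1−α).
Rearrange to (1/8)^α = (1/12)^(1−α) and take logs: α·-2.079442 = (1−α)·-2.484907.
Thus α·(-4.564349) = -2.484907, so α = -2.484907/-4.564349 ≈ 0.544.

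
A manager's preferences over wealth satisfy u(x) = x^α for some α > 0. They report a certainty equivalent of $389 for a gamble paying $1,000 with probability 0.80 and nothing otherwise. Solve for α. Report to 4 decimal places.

α ≈ 0.2363

Since u(0) = 0, the lottery's EU is 0.80·1000^α.
Setting u(389) equal to that: 389^α = 0.80·1000^α ⇒ (389/1000)^α = 0.80.
Take logs: α = ln 0.80 / ln(389/1000) ≈ 0.236337.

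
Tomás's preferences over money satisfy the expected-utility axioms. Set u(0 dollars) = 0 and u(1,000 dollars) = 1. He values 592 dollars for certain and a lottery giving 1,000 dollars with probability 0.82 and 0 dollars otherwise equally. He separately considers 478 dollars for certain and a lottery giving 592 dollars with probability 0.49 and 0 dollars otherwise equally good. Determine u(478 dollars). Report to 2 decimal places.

From the first indifference, u(592 dollars) = 0.82·u(1,000 dollars) + 0.18·u(0 dollars) = 0.82·1 + 0.18·0 = 0.82.
The second indifference gives u(478 dollars) = 0.49·u(592 dollars) + 0.51·u(0 dollars) = 0.49·0.82 + 0.51·0.00 = 0.4018.

0.40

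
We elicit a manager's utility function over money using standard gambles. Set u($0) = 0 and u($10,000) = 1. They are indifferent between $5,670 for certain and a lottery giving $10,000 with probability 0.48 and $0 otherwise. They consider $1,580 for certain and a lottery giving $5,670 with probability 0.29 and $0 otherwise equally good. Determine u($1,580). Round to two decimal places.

0.14

From the first indifference, u($5,670) = 0.48·u($10,000) + 0.52·u($0) = 0.48·1 + 0.52·0 = 0.48.
The second indifference gives u($1,580) = 0.29·u($5,670) + 0.71·u($0) = 0.29·0.48 + 0.71·0.00 = 0.1392.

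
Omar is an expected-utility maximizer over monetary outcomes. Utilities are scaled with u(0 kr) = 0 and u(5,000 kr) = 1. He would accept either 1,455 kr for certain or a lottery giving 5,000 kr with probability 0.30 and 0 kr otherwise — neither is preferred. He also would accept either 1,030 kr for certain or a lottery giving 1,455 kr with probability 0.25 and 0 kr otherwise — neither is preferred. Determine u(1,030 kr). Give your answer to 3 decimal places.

0.075

The first gamble pins u(1,455 kr): it must equal 0.30·1 + 0.70·0 = 0.30.
Then u(1,030 kr) = 0.25·u(1,455 kr) + 0.75·u(0 kr) = 0.25·0.30 + 0.75·0.00 = 0.0750.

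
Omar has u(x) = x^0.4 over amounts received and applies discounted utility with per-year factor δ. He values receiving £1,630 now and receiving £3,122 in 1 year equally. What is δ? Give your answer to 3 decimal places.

δ ≈ 0.771

Equating discounted utilities: u(1630) = δ·u(3122) ⇒ δ = u(1630)/u(3122).
With u(x) = x^0.4: δ = 1630^0.4/3122^0.4 = (1630/3122)^0.4 = 0.77108.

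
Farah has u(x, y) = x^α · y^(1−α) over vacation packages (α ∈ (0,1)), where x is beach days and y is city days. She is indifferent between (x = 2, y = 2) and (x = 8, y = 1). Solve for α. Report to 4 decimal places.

Indifference: 2^α · 2^(1−α) = 8^α · 1^(1−α).
Taking logs: α·ln 2 + (1−α)·ln 2 = α·ln 8 + (1−α)·ln 1, i.e. α·-1.3862944 = (1−α)·-0.6931472.
So α/(1−α) = (-0.6931472)/(-1.3862944) = 0.5000000, and α = 0.5000000/1.5000000 ≈ 0.3333.

α ≈ 0.3333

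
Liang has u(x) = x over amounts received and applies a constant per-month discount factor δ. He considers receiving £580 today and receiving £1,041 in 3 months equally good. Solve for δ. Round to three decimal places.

Equating discounted utilities: u(580) = δ^3·u(1041) ⇒ δ^3 = u(580)/u(1041).
With u(x) = x: δ^3 = 580/1041 = 0.55716.
So δ = 0.55716^(1/3) ≈ 0.823.

δ ≈ 0.823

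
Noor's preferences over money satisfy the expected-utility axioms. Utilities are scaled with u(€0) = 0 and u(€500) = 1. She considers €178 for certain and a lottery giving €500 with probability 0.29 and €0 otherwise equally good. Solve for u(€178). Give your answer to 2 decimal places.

u(€178) equals the lottery's expected utility: 0.29·1 + 0.71·0 = 0.29.

0.29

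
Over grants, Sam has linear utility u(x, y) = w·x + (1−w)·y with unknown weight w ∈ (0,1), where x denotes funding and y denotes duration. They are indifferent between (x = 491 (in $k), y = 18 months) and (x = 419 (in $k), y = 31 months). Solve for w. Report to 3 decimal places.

w = 0.153

Indifference: w·491 + (1−w)·18 = w·419 + (1−w)·31.
w·(491−419) = (1−w)·(31−18), i.e. w·72 = (1−w)·13.
So w/(1−w) = 13/72 = 0.1806, giving w = 13/(72+13) = 0.153.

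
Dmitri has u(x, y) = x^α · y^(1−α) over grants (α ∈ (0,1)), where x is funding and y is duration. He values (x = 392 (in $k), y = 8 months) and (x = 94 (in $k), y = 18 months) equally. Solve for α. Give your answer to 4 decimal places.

α ≈ 0.3622

Set the two utilities equal: 392^α·8^(1−α) = 94^α·18^(1−α).
Taking logs: α·ln 392 + (1−α)·ln 8 = α·ln 94 + (1−α)·ln 18, i.e. α·1.4279671 = (1−α)·0.8109302.
With A = 1.4279671 and B = 0.8109302: α·A = (1−α)·B, so α = B/(A+B) = 0.8109302/2.2388973 ≈ 0.3622.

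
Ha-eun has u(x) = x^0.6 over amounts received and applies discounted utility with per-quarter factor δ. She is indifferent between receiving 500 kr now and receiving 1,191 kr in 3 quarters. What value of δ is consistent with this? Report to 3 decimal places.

δ ≈ 0.841

Equating discounted utilities: u(500) = δ^3·u(1191) ⇒ δ^3 = u(500)/u(1191).
Since u(x) = x^0.6, δ^3 = (500/1191)^0.6 = 0.41982^0.6 = 0.59407.
So δ = 0.59407^(1/3) ≈ 0.841.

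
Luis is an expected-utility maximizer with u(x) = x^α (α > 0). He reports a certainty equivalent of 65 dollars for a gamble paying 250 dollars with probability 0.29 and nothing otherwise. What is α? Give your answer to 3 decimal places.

α ≈ 0.919

The lottery's expected utility is 0.29·u(250) + 0.71·u(0) = 0.29·250^α (since u(0) = 0 for α > 0).
Equating: 65^α = 0.29·250^α, i.e. 0.2600^α = 0.29.
Take logs: α = ln 0.29 / ln(65/250) ≈ 0.91894.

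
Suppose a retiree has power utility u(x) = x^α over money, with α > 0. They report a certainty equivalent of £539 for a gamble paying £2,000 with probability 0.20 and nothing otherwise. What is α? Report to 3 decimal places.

The lottery's expected utility is 0.20·u(2000) + 0.80·u(0) = 0.20·2000^α (since u(0) = 0 for α > 0).
Equating: 539^α = 0.20·2000^α, i.e. 0.2695^α = 0.20.
Taking logs: α·ln(539/2000) = ln(0.20), so α = -1.609438 / -1.311187 ≈ 1.227.

α ≈ 1.227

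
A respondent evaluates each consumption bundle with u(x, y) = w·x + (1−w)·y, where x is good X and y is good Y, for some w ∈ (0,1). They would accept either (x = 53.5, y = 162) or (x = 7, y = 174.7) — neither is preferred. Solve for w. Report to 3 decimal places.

Equating utilities: w·53.5 + (1−w)·162 = w·7 + (1−w)·174.7.
Collecting terms: w·46.5 = (1−w)·12.7.
So w/(1−w) = 12.7/46.5 = 0.2731, giving w = 12.7/(46.5+12.7) = 0.215.

w = 0.215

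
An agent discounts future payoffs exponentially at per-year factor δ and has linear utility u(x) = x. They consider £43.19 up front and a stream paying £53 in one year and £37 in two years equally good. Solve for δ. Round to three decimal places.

Equating present values: 43.19 = 53δ + 37δ².
Rearranged: 37δ² + 53δ − 43.19 = 0.
The positive root is δ = [−53 + √(53² + 4·37·43.19)] / (2·37) = (−53 + 95.922)/74 ≈ 0.580.

δ ≈ 0.580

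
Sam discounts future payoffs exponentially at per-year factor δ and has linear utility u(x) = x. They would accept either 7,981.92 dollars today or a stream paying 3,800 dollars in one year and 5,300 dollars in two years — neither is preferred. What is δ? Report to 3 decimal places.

δ ≈ 0.920

The stream is worth 3800δ + 5300δ² today, so 3800δ + 5300δ² = 7981.92.
Rearranged: 5300δ² + 3800δ − 7981.92 = 0.
δ = (−3800 + √(3800² + 4·5300·7981.92)) / (2·5300) = (−3800 + √183656704.00) / 10600 ≈ 0.920.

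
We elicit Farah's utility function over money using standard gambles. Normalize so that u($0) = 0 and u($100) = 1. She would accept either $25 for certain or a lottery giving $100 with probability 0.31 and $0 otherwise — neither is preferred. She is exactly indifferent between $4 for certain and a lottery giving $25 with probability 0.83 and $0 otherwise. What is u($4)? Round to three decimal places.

From the first indifference, u($25) = 0.31·u($100) + 0.69·u($0) = 0.31·1 + 0.69·0 = 0.31.
Chaining: u($4) = 0.83·0.31 + 0.17·0.00 = 0.2573.

0.257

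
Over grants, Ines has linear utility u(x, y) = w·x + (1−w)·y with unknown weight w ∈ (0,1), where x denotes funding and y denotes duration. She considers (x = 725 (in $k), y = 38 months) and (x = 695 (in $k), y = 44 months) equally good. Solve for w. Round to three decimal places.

w = 0.167

Indifference: w·725 + (1−w)·38 = w·695 + (1−w)·44.
Collecting terms: w·30 = (1−w)·6.
So w/(1−w) = 6/30 = 0.2000, giving w = 6/(30+6) = 0.167.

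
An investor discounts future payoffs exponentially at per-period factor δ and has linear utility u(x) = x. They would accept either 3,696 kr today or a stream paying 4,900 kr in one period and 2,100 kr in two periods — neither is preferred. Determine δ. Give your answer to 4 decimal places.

δ ≈ 0.6000

The stream is worth 4900δ + 2100δ² today, so 4900δ + 2100δ² = 3696.
So 2100δ² + 4900δ − 3696 = 0.
δ = (−4900 + √(4900² + 4·2100·3696)) / (2·2100) = (−4900 + √55056400.00) / 4200 ≈ 0.6000.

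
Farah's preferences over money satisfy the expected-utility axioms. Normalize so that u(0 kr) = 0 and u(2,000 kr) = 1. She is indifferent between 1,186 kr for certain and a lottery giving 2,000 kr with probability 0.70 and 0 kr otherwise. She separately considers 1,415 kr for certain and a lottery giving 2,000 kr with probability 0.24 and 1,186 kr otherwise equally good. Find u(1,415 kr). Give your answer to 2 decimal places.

The first gamble pins u(1,186 kr): it must equal 0.70·1 + 0.30·0 = 0.70.
Chaining: u(1,415 kr) = 0.24·1.00 + 0.76·0.70 = 0.7720.

0.77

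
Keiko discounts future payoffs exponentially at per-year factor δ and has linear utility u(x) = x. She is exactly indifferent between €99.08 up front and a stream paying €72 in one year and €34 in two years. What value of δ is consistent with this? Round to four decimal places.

δ ≈ 0.9500

Equating present values: 99.08 = 72δ + 34δ².
Rearranged: 34δ² + 72δ − 99.08 = 0.
By the quadratic formula (taking the positive root), δ = (−72 + √18658.88) / 68 ≈ 0.9500.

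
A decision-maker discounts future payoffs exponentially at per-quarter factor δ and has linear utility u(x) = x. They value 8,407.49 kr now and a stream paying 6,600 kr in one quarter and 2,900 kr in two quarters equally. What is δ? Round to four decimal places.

Equating present values: 8407.49 = 6600δ + 2900δ².
Rearranged: 2900δ² + 6600δ − 8407.49 = 0.
By the quadratic formula (taking the positive root), δ = (−6600 + √141086884.00) / 5800 ≈ 0.9100.

δ ≈ 0.9100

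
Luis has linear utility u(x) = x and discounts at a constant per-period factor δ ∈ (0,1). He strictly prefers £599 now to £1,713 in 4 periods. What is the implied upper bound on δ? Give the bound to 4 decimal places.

Under u(x) = x this choice says 599 > δ^4·1713.
Dividing by 1713: δ^4 < 0.34968. Both sides are positive, so the 4th root keeps the direction.
δ < (599/1713)^(1/4) ≈ 0.7690.

δ < 0.7690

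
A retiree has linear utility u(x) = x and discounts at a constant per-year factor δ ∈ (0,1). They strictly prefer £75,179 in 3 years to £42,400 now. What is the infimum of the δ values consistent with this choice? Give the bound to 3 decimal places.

δ > 0.826

The preference means 42400 < δ^3·75179.
Dividing by 75179: δ^3 > 0.56399. Both sides are positive, so the cube root keeps the direction.
δ > (42400/75179)^(1/3) ≈ 0.826.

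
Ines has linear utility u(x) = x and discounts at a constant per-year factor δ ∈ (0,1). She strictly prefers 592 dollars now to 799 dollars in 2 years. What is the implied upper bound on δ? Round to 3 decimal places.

The preference means 592 > δ^2·799.
Dividing by 799: δ^2 < 0.74093. Both sides are positive, so the square root keeps the direction.
δ < (592/799)^(1/2) ≈ 0.861.

δ < 0.861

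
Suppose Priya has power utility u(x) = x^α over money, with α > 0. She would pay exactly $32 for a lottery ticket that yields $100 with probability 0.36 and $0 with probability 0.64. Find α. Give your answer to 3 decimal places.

α ≈ 0.897

The lottery's expected utility is 0.36·u(100) + 0.64·u(0) = 0.36·100^α (since u(0) = 0 for α > 0).
Indifference: 32^α = 0.36·100^α, so (32/100)^α = 0.36.
Take logs: α = ln 0.36 / ln(32/100) ≈ 0.89663.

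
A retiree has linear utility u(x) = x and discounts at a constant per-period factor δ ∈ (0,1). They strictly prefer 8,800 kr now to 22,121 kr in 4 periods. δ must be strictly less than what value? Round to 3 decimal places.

Comparing present values: 8800 > δ^4·22121.
Dividing by 22121: δ^4 < 0.39781. Both sides are positive, so the 4th root keeps the direction.
δ < 0.39781^(1/4) = 0.794.

δ < 0.794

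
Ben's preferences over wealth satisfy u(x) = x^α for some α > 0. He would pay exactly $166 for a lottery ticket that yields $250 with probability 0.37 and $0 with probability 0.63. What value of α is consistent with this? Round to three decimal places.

The lottery's expected utility is 0.37·u(250) + 0.63·u(0) = 0.37·250^α (since u(0) = 0 for α > 0).
Equating: 166^α = 0.37·250^α, i.e. 0.6640^α = 0.37.
α = ln(0.37) / ln(166/250) = -0.994252/-0.409473 ≈ 2.428.

α ≈ 2.428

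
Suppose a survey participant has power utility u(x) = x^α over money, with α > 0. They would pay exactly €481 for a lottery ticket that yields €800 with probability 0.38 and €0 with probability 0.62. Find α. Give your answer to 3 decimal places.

Since u(0) = 0, the lottery's EU is 0.38·800^α.
Equating: 481^α = 0.38·800^α, i.e. 0.6012^α = 0.38.
Taking logs: α·ln(481/800) = ln(0.38), so α = -0.967584 / -0.508744 ≈ 1.902.

α ≈ 1.902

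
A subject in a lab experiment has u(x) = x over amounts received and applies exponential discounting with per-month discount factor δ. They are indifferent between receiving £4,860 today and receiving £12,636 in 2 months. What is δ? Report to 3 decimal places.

δ ≈ 0.620

Equating discounted utilities: u(4860) = δ^2·u(12636) ⇒ δ^2 = u(4860)/u(12636).
With u(x) = x: δ^2 = 4860/12636 = 0.38462.
Hence δ = (0.38462)^(1/2) = 0.62017.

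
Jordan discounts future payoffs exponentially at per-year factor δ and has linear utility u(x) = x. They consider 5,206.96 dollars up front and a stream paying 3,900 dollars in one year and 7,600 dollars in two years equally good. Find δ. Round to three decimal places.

Present value of the stream is 3900·δ + 7600·δ². Indifference gives 3900δ + 7600δ² = 5206.96.
Rearranged: 7600δ² + 3900δ − 5206.96 = 0.
By the quadratic formula (taking the positive root), δ = (−3900 + √173501584.00) / 15200 ≈ 0.610.

δ ≈ 0.610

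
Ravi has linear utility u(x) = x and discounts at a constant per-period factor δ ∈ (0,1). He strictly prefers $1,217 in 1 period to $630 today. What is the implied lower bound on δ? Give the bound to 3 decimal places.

δ > 0.518

Under u(x) = x this choice says 630 < δ·1217.
So δ > 630/1217 = 0.51767.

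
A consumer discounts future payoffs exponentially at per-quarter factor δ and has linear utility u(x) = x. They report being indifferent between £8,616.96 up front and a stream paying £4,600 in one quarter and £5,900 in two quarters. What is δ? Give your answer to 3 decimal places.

δ ≈ 0.880

Equating present values: 8616.96 = 4600δ + 5900δ².
Rearranged: 5900δ² + 4600δ − 8616.96 = 0.
By the quadratic formula (taking the positive root), δ = (−4600 + √224520256.00) / 11800 ≈ 0.880.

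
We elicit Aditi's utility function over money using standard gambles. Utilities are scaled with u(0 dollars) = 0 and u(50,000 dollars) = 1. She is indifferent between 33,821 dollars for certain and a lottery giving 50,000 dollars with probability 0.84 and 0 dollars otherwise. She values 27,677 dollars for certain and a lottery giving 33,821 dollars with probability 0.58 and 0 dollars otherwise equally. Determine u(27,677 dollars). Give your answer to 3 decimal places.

The first gamble pins u(33,821 dollars): it must equal 0.84·1 + 0.16·0 = 0.84.
The second indifference gives u(27,677 dollars) = 0.58·u(33,821 dollars) + 0.42·u(0 dollars) = 0.58·0.84 + 0.42·0.00 = 0.4872.

0.487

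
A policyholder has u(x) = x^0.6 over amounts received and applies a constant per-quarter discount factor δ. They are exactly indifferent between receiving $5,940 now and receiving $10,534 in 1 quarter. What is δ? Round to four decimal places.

δ ≈ 0.7091

The payoff in 1 quarter is discounted by δ, so u(5940) = δ·u(10534) and δ = u(5940)/u(10534).
With u(x) = x^0.6: δ = 5940^0.6/10534^0.6 = (5940/10534)^0.6 = 0.70911.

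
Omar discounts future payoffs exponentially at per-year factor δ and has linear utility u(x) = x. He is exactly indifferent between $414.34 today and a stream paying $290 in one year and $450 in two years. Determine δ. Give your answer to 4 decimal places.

Present value of the stream is 290·δ + 450·δ². Indifference gives 290δ + 450δ² = 414.34.
That is, 450δ² + 290δ − 414.34 = 0, a quadratic in δ.
The positive root is δ = [−290 + √(290² + 4·450·414.34)] / (2·450) = (−290 + 910.995)/900 ≈ 0.6900.

δ ≈ 0.6900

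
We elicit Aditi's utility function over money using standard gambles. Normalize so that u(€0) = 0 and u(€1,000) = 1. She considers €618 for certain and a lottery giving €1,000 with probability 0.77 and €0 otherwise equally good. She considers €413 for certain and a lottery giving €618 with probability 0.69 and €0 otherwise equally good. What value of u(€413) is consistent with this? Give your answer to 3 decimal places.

0.531

First, u(€618) = 0.77·u(€1,000) + 0.23·u(€0) = 0.77.
The second indifference gives u(€413) = 0.69·u(€618) + 0.31·u(€0) = 0.69·0.77 + 0.31·0.00 = 0.5313.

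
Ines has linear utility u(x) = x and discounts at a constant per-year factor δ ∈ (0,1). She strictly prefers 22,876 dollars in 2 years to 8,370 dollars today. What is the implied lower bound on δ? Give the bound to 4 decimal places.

Comparing present values: 8370 < δ^2·22876.
Hence δ^2 > 8370/22876 = 0.36589, and x ↦ x^(1/2) is increasing on (0,∞).
δ > (8370/22876)^(1/2) ≈ 0.6049.

δ > 0.6049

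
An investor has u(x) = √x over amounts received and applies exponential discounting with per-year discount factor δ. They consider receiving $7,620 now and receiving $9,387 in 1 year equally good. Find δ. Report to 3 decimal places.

δ ≈ 0.901

The payoff in 1 year is discounted by δ, so u(7620) = δ·u(9387) and δ = u(7620)/u(9387).
Since u(x) = √x, δ = √(7620/9387) = 0.90098.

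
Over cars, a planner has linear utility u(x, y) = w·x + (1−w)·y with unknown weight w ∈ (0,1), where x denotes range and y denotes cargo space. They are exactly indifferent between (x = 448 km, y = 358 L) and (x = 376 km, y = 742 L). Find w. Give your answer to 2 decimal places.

Indifference: w·448 + (1−w)·358 = w·376 + (1−w)·742.
Rearranging, 72·w − 384·(1−w) = 0.
The marginal rate of substitution is 384/72, so w = 384/(72+384) = 0.84.

w = 0.84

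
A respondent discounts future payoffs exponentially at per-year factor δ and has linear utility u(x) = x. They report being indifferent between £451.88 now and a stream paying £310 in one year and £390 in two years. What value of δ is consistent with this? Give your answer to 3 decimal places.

The stream is worth 310δ + 390δ² today, so 310δ + 390δ² = 451.88.
Rearranged: 390δ² + 310δ − 451.88 = 0.
δ = (−310 + √(310² + 4·390·451.88)) / (2·390) = (−310 + √801032.80) / 780 ≈ 0.750.

δ ≈ 0.750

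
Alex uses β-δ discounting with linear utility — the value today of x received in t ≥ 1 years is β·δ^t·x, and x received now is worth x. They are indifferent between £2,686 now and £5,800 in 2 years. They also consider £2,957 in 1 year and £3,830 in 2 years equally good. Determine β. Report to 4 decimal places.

The second indifference involves only future payoffs, so β cancels: β·δ^1·2957 = β·δ^2·3830, giving δ = 2957/3830 = 0.77206.
The first indifference: 2686 = β·δ^2·5800, so β = 2686/(δ^2·5800) = 2686/(0.59608·5800) ≈ 0.7769.

β ≈ 0.7769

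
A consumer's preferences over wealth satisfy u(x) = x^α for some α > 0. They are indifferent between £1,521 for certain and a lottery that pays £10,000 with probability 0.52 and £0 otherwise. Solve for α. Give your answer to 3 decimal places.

Since u(0) = 0, the lottery's EU is 0.52·10000^α.
Setting u(1521) equal to that: 1521^α = 0.52·10000^α ⇒ (1521/10000)^α = 0.52.
Take logs: α = ln 0.52 / ln(1521/10000) ≈ 0.34724.

α ≈ 0.347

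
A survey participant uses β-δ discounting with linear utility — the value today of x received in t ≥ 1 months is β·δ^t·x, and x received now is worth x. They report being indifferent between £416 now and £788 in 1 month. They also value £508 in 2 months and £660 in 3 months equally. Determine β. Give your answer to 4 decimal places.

β ≈ 0.6859

From the later pair, β·δ^2·508 = β·δ^3·660; dividing through, δ = 508/660 = 0.76970.
The first indifference: 416 = β·δ·788, so β = 416/(δ·788) = 416/(0.76970·788) ≈ 0.6859.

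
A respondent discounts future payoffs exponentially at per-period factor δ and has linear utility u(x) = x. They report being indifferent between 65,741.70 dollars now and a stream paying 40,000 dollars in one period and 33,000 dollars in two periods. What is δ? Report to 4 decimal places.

δ ≈ 0.9300

The stream is worth 40000δ + 33000δ² today, so 40000δ + 33000δ² = 65741.70.
That is, 33000δ² + 40000δ − 65741.70 = 0, a quadratic in δ.
δ = (−40000 + √(40000² + 4·33000·65741.70)) / (2·33000) = (−40000 + √10277904400.00) / 66000 ≈ 0.9300.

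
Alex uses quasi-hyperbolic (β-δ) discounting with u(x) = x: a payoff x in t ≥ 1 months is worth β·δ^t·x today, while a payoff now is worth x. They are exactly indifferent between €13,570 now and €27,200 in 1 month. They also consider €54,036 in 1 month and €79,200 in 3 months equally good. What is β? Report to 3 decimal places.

Both payoffs in the second observation are in the future, so β drops out: δ^1·54036 = δ^3·79200 ⇒ δ^2 = 54036/79200 = 0.68227, so δ = 0.82600.
The first indifference: 13570 = β·δ·27200, so β = 13570/(δ·27200) = 13570/(0.82600·27200) ≈ 0.604.

β ≈ 0.604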